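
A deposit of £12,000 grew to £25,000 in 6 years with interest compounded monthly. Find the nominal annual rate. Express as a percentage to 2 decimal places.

12.30%

The 72-period growth factor is 25,000/12,000 = 2.08333.
r/12 = 2.08333^(1/72) − 1 ≈ 0.0102462, so r ≈ 12·0.0102462 = 12.29538%.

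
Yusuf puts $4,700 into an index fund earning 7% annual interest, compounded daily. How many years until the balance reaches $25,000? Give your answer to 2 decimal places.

We need (1 + 0.000191781)^(365t) = 5.3191, so 365t = ln 5.3191 / ln 1.000192 ≈ 8715.5408.
t ≈ 8715.5408/365 = 23.8782 years.

23.88 years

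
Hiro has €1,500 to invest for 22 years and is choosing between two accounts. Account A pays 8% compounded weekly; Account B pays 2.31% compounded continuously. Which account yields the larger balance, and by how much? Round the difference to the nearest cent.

A: (1 + 0.08/52)^1144 ≈ 5.804581624, so 1,500 × 5.804581624 ≈ 8,706.8724.
B: e^(0.0231·22) = e^0.5082 ≈ 1.662296367, so 1,500 × 1.662296367 ≈ 2,493.4446.
Difference ≈ 6,213.4279 in favor of A.

Account A, by €6,213.43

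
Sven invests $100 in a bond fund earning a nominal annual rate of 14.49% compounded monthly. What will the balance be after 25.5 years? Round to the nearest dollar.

$3,936

Periodic rate = 14.49%/12 = 0.012075; periods = 12·25.5 = 306.
A = 100·(1 + 0.012075)^306 ≈ 100·39.36274104 ≈ 3,936.2741.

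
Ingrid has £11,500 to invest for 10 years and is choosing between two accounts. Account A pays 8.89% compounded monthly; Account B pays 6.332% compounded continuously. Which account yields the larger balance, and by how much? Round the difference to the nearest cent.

Account A, by £6,222.75

Account A growth factor: (1 + 0.0889/12)^120 ≈ 2.4247372543; balance ≈ 27,884.4784.
Account B growth factor: e^(0.06332·10) = e^0.6332 ≈ 1.8836285567; balance ≈ 21,661.7284.
Account A is larger by 6,222.7500.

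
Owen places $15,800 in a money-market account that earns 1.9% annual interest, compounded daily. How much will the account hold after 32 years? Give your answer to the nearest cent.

$29,020.26

Growth factor = (1 + 0.019/365)^11680 ≈ 1.8367251496.
A ≈ 15,800 × 1.8367251496 ≈ 29,020.2574.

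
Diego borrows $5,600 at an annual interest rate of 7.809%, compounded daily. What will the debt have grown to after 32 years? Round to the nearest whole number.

$68,127

Growth factor = (1 + 0.07809/365)^11680 ≈ 12.165605226.
A ≈ 5,600 × 12.165605226 ≈ 68,127.3893.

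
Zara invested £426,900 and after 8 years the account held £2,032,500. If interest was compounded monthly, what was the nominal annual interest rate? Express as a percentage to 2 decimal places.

19.67%

The 96-period growth factor is 2,032,500/426,900 = 4.76107.
r/12 = 4.76107^(1/96) − 1 ≈ 0.0163877, so r ≈ 12·0.0163877 = 19.66530%.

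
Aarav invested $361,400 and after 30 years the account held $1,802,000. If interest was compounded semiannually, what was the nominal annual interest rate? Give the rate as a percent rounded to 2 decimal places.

5.43%

(1 + r/2)^60 = 1,802,000/361,400 = 4.98616.
1 + r/2 = 4.98616^(1/60) ≈ 1.02714, so r/2 ≈ 0.0271395.
r ≈ 2·0.0271395 = 5.42791%.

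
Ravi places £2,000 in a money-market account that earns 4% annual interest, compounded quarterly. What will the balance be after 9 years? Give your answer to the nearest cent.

£2,861.54

Growth factor = (1 + 0.01)^36 ≈ 1.430768784.
A ≈ 2,000 × 1.430768784 ≈ 2,861.5376.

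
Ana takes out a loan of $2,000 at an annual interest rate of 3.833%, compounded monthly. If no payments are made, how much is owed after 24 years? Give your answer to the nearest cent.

$5,010.83

Periodic rate = 3.833%/12 = 0.00319417; periods = 12·24 = 288.
A = 2,000·(1 + 0.03833/12)^288 ≈ 2,000·2.505413854 ≈ 5,010.8277.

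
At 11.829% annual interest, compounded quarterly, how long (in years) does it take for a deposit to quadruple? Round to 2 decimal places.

(1 + 0.0295725)^(4t) = 4.
4t = ln 4 / ln(1 + 0.0295725) ≈ 1.3863/0.0291437 ≈ 47.5676.
t ≈ 11.8919.

11.89 years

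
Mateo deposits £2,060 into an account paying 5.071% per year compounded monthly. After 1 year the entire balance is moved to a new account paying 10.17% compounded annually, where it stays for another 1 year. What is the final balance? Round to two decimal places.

Phase 1: 2,060·(1 + 0.05071/12)^12 ≈ 2,166.9251.
Phase 2: 2,166.9251·(1 + 0.1017)^1 ≈ 2,387.3013.

£2,387.30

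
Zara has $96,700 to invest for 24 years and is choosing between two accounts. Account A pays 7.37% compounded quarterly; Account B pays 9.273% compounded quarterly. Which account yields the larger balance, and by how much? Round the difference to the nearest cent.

A: (1 + 0.018425)^96 ≈ 5.77017472678, so 96,700 × 5.77017472678 ≈ 557,975.8961.
B: (1 + 0.0231825)^96 ≈ 9.02605433608, so 96,700 × 9.02605433608 ≈ 872,819.4543.
Difference ≈ 314,843.5582 in favor of B.

Account B, by $314,843.56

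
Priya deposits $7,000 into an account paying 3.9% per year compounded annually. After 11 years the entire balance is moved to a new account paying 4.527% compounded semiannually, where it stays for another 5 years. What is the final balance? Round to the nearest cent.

$13,337.54

Phase 1: 7,000·(1 + 0.039)^11 ≈ 10,662.7460.
Phase 2: 10,662.7460·(1 + 0.022635)^10 ≈ 13,337.5355.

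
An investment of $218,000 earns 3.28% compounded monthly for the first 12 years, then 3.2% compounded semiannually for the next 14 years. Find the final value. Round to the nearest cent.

$503,715.64

After 12 years at 3.28%: 218,000 × 1.48151180786 ≈ 322,969.5741.
Then 14 years at 3.2%: 322,969.5741 × 1.55963805197 ≈ 503,715.6374.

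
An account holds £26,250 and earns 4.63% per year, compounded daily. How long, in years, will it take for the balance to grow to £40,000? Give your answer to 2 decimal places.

9.10 years

(1 + 0.000126849)^(365t) = 40,000/26,250 = 1.5238.
365t·ln(1 + 0.000126849) = ln(1.5238); 365t = 0.42121/0.000126841 ≈ 3320.7919.
t ≈ 9.0981 years.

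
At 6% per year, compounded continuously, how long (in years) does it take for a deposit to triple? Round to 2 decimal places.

18.31 years

e^(0.06t) = 3, so 0.06t = ln 3 ≈ 1.0986.
t ≈ 1.0986/0.06 ≈ 18.3102.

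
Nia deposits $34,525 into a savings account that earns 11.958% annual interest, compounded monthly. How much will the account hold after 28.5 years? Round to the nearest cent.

$1,025,407.28

Growth factor = (1 + 0.009965)^342 ≈ 29.70042814267.
A ≈ 34,525 × 29.70042814267 ≈ 1,025,407.2816.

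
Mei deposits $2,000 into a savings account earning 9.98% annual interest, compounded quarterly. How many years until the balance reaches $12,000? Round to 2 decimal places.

(1 + 0.02495)^(4t) = 12,000/2,000 = 6.
4t·ln(1 + 0.02495) = ln(6); 4t = 1.7918/0.0246438 ≈ 72.7062.
t ≈ 18.1766 years.

18.18 years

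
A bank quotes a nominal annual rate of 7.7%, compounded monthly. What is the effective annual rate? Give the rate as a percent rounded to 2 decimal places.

7.98%

EAR = (1 + 7.7%/12)^12 − 1 = (1 + 0.00641667)^12 − 1.
(1 + 0.00641667)^12 ≈ 1.079776, so EAR ≈ 7.97764%.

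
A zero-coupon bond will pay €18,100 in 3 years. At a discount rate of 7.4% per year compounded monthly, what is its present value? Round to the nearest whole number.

€14,506

Growth factor = (1 + 0.074/12)^36 ≈ 1.2477205182.
P = 18,100/1.2477205182 ≈ 14,506.4538.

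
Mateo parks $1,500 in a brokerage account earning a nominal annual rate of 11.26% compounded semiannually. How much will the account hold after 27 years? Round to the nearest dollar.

Periodic rate = 11.26%/2 = 0.0563; periods = 2·27 = 54.
A = 1,500·(1 + 0.0563)^54 ≈ 1,500·19.25365159 ≈ 28,880.4774.

$28,880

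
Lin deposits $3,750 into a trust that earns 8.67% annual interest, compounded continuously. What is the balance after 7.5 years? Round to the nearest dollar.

A = P·e^(rt) = 3,750·e^(0.0867·7.5) = 3,750·e^0.65025.
e^0.65025 ≈ 1.916019774, so A ≈ 7,185.0742.

$7,185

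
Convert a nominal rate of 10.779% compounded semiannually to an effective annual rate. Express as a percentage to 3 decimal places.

EAR = (1 + 10.779%/2)^2 − 1 = (1 + 0.053895)^2 − 1.
(1 + 0.053895)^2 ≈ 1.110695, so EAR ≈ 11.06947%.

11.069%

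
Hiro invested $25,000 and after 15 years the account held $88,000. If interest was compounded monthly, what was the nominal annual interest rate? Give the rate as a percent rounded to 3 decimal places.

The 180-period growth factor is 88,000/25,000 = 3.52.
r/12 = 3.52^(1/180) − 1 ≈ 0.00701595, so r ≈ 12·0.00701595 = 8.41914%.

8.419%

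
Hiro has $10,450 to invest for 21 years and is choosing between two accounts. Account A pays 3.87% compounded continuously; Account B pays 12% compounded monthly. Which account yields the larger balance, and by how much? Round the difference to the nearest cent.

Account B, by $104,709.17

Account A growth factor: e^(0.0387·21) = e^0.8127 ≈ 2.2539855392; balance ≈ 23,554.1489.
Account B growth factor: (1 + 0.01)^252 ≈ 12.2740020992; balance ≈ 128,263.3219.
Account B is larger by 104,709.1731.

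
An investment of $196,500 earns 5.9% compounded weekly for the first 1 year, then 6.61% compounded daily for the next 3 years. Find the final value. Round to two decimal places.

$254,146.54

After 1 years at 5.9%: 196,500 × 1.0607397628 ≈ 208,435.3634.
Then 3 years at 6.61%: 208,435.3634 × 1.2193062464 ≈ 254,146.5406.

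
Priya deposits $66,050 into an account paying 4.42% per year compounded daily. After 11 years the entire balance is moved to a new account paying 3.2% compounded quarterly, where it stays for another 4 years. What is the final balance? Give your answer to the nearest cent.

$122,006.38

After 11 years at 4.42%: 66,050 × 1.62607732276 ≈ 107,402.4072.
Then 4 years at 3.2%: 107,402.4072 × 1.13597431997 ≈ 122,006.3764.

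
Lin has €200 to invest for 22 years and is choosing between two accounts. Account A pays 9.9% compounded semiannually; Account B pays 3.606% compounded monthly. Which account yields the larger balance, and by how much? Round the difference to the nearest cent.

Account A, by €1,234.32

Account A growth factor: (1 + 0.0495)^44 ≈ 8.379681045; balance ≈ 1,675.9362.
Account B growth factor: (1 + 0.003005)^264 ≈ 2.20809559; balance ≈ 441.6191.
Account A is larger by 1,234.3171.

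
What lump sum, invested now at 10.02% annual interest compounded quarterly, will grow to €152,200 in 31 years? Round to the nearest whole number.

Growth factor = (1 + 0.02505)^124 ≈ 21.4974128249.
P = 152,200/21.4974128249 ≈ 7,079.9217.

€7,080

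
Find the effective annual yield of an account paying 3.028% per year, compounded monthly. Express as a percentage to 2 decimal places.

One year is 12 periods at 0.00252333 each: (1 + 0.00252333)^12 ≈ 1.030704.
EAR = 1.030704 − 1 ≈ 3.07038%.

3.07%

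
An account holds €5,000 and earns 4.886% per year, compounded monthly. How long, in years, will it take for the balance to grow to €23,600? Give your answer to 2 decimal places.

We need (1 + 0.00407167)^(12t) = 4.72, so 12t = ln 4.72 / ln 1.004072 ≈ 381.8991.
t ≈ 381.8991/12 = 31.8249 years.

31.82 years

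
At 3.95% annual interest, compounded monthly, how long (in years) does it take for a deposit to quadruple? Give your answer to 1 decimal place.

35.2 years

(1 + 0.00329167)^(12t) = 4.
12t = ln 4 / ln(1 + 0.00329167) ≈ 1.3863/0.00328626 ≈ 421.8455.
t ≈ 35.1538.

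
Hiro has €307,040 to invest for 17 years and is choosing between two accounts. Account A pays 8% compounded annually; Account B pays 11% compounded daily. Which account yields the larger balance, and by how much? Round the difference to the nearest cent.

Account B, by €855,551.82

Account A growth factor: (1 + 0.08)^17 ≈ 3.700018054801; balance ≈ 1,136,053.5435.
Account B growth factor: (1 + 0.11/365)^6205 ≈ 6.486468746494; balance ≈ 1,991,605.3639.
Account B is larger by 855,551.8204.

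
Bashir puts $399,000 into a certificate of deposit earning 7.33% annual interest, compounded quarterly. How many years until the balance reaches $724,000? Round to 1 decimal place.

(1 + 0.018325)^(4t) = 724,000/399,000 = 1.8145.
4t·ln(1 + 0.018325) = ln(1.8145); 4t = 0.59583/0.0181591 ≈ 32.8116.
t ≈ 8.2029 years.

8.2 years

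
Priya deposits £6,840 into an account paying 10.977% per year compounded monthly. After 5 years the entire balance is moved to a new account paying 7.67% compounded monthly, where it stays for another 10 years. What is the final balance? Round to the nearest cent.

After 5 years at 10.977%: 6,840 × 1.7269466409 ≈ 11,812.3150.
Then 10 years at 7.67%: 11,812.3150 × 2.1480472871 ≈ 25,373.4112.

£25,373.41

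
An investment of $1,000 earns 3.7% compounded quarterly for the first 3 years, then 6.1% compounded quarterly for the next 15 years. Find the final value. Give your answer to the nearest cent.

After 3 years at 3.7%: 1,000 × 1.116824923 ≈ 1,116.8249.
Then 15 years at 6.1%: 1,116.8249 × 2.479590077 ≈ 2,769.2680.

$2,769.27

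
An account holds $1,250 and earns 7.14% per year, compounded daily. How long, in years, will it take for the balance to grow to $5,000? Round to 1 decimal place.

(1 + 0.000195616)^(365t) = 5,000/1,250 = 4.
365t·ln(1 + 0.000195616) = ln(4); 365t = 1.3863/0.000195597 ≈ 7087.4920.
t ≈ 19.4178 years.

19.4 years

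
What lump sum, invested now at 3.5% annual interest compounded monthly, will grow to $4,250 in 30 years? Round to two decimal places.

Periodic rate = 3.5%/12 = 0.00291667; 360 periods.
P = 4,250/(1 + 0.035/12)^360 ≈ 4,250/2.853287165 ≈ 1,489.5101.

$1,489.51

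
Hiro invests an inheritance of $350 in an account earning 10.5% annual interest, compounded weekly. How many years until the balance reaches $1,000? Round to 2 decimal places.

(1 + 0.00201923)^(52t) = 1,000/350 = 2.8571.
52t·ln(1 + 0.00201923) = ln(2.8571); 52t = 1.0498/0.00201719 ≈ 520.4366.
t ≈ 10.0084 years.

10.01 years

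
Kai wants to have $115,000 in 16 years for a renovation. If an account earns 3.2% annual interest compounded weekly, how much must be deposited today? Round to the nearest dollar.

$68,930

Growth factor = (1 + 0.032/52)^832 ≈ 1.66836236599.
P = 115,000/1.66836236599 ≈ 68,929.8694.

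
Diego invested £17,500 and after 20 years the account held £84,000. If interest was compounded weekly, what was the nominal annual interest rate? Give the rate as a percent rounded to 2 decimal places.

7.85%

The 1040-period growth factor is 84,000/17,500 = 4.8.
r/52 = 4.8^(1/1040) − 1 ≈ 0.00150942, so r ≈ 52·0.00150942 = 7.84900%.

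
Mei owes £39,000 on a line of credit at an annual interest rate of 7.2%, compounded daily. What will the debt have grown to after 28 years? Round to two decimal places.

£292,762.83

Growth factor = (1 + 0.072/365)^10220 ≈ 7.50673928039.
A ≈ 39,000 × 7.50673928039 ≈ 292,762.8319.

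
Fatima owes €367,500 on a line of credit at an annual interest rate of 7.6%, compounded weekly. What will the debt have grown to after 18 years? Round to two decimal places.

Periodic rate = 7.6%/52 = 0.00146154; periods = 52·18 = 936.
A = 367,500·(1 + 0.076/52)^936 ≈ 367,500·3.923567359617 ≈ 1,441,911.0047.

€1,441,911.00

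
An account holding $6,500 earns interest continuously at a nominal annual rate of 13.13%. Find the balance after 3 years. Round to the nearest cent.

A = P·e^(rt) = 6,500·e^(0.1313·3) = 6,500·e^0.3939.
e^0.3939 ≈ 1.482752266, so A ≈ 9,637.8897.

$9,637.89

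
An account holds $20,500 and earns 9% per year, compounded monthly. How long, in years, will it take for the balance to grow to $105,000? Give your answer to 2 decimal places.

18.22 years

We need (1 + 0.0075)^(12t) = 5.122, so 12t = ln 5.122 / ln 1.0075 ≈ 218.6205.
t ≈ 218.6205/12 = 18.2184 years.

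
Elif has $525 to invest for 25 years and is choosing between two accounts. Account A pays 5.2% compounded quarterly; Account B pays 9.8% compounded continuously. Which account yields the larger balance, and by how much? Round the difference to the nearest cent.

Account B, by $4,173.57

A: (1 + 0.013)^100 ≈ 3.638685633, so 525 × 3.638685633 ≈ 1,910.3100.
B: e^(0.098·25) = e^2.45 ≈ 11.58834672, so 525 × 11.58834672 ≈ 6,083.8820.
Difference ≈ 4,173.5721 in favor of B.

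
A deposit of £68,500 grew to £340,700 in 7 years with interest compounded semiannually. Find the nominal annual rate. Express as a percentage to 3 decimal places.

24.281%

(1 + r/2)^14 = 340,700/68,500 = 4.97372.
1 + r/2 = 4.97372^(1/14) ≈ 1.121406, so r/2 ≈ 0.121406.
r ≈ 2·0.121406 = 24.28125%.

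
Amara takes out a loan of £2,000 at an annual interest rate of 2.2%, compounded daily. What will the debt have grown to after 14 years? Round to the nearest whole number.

£2,721

Periodic rate = 2.2%/365 = 0.000060274; periods = 365·14 = 5110.
A = 2,000·(1 + 0.022/365)^5110 ≈ 2,000·1.360688359 ≈ 2,721.3767.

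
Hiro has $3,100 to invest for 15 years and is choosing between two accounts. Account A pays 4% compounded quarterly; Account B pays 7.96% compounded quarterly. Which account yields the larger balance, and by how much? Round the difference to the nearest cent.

Account B, by $4,479.78

A: (1 + 0.01)^60 ≈ 1.816696699, so 3,100 × 1.816696699 ≈ 5,631.7598.
B: (1 + 0.0199)^60 ≈ 3.2617863208, so 3,100 × 3.2617863208 ≈ 10,111.5376.
Difference ≈ 4,479.7778 in favor of B.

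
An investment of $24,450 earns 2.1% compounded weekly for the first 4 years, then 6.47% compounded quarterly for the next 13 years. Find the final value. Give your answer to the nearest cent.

Phase 1: 24,450·(1 + 0.021/52)^208 ≈ 26,592.0755.
Phase 2: 26,592.0755·(1 + 0.016175)^52 ≈ 61,251.1936.

$61,251.19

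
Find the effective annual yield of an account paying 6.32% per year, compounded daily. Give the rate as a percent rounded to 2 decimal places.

6.52%

One year is 365 periods at 0.000173151 each: (1 + 0.000173151)^365 ≈ 1.065234.
EAR = 1.065234 − 1 ≈ 6.52340%.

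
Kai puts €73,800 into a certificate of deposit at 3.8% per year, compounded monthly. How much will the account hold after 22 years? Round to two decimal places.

Growth factor = (1 + 0.038/12)^264 ≈ 2.30407460078.
A ≈ 73,800 × 2.30407460078 ≈ 170,040.7055.

€170,040.71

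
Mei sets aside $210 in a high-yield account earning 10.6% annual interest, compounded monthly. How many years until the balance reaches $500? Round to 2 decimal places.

8.22 years

(1 + 0.00883333)^(12t) = 500/210 = 2.381.
12t·ln(1 + 0.00883333) = ln(2.381); 12t = 0.8675/0.00879455 ≈ 98.6407.
t ≈ 8.2201 years.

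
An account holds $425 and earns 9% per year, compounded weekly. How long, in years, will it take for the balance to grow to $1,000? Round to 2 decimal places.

9.52 years

We need (1 + 0.00173077)^(52t) = 2.3529, so 52t = ln 2.3529 / ln 1.001731 ≈ 494.8126.
t ≈ 494.8126/52 = 9.5156 years.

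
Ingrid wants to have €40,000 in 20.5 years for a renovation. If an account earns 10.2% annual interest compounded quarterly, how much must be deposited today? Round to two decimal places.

€5,073.83

Growth factor = (1 + 0.0255)^82 ≈ 7.8835986373.
P = 40,000/7.8835986373 ≈ 5,073.8250.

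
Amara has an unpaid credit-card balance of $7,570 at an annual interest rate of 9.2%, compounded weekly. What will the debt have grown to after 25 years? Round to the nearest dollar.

Periodic rate = 9.2%/52 = 0.00176923; periods = 52·25 = 1300.
A = 7,570·(1 + 0.092/52)^1300 ≈ 7,570·9.9539333164 ≈ 75,351.2752.

$75,351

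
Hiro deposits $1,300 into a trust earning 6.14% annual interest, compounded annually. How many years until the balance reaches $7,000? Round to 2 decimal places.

28.25 years

(1 + 0.0614)^t = 7,000/1,300 = 5.3846.
t·ln(1 + 0.0614) = ln(5.3846); t = 1.6835/0.0595888 ≈ 28.2527.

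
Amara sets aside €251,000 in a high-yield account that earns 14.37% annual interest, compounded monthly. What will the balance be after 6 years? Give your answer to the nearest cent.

Growth factor = (1 + 0.011975)^72 ≈ 2.35626661631.
A ≈ 251,000 × 2.35626661631 ≈ 591,422.9207.

€591,422.92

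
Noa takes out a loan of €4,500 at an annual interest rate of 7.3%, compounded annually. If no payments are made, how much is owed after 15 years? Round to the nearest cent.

€12,948.17

Growth factor = (1 + 0.073)^15 ≈ 2.8773707833.
A ≈ 4,500 × 2.8773707833 ≈ 12,948.1685.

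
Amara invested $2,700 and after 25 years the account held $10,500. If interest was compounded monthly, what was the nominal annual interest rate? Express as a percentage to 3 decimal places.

5.445%

The 300-period growth factor is 10,500/2,700 = 3.88889.
r/12 = 3.88889^(1/300) − 1 ≈ 0.00453734, so r ≈ 12·0.00453734 = 5.44481%.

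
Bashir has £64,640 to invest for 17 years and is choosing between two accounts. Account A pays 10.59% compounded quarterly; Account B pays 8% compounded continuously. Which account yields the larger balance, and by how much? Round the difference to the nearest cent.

Account A growth factor: (1 + 0.026475)^68 ≈ 5.91138986347; balance ≈ 382,112.2408.
Account B growth factor: e^(0.08·17) = e^1.36 ≈ 3.8961933018; balance ≈ 251,849.9350.
Account A is larger by 130,262.3057.

Account A, by £130,262.31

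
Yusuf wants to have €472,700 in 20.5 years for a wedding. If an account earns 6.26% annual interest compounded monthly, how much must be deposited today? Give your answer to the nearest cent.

Periodic rate = 6.26%/12 = 0.00521667; 246 periods.
P = 472,700/(1 + 0.0626/12)^246 ≈ 472,700/3.59651140534 ≈ 131,432.9212.

€131,432.92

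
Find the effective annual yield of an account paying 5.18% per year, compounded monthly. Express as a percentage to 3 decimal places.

EAR = (1 + 5.18%/12)^12 − 1 = (1 + 0.00431667)^12 − 1.
(1 + 0.00431667)^12 ≈ 1.053048, so EAR ≈ 5.30477%.

5.305%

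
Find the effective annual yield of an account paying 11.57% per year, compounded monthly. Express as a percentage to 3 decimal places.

12.204%

EAR = (1 + 11.57%/12)^12 − 1 = (1 + 0.00964167)^12 − 1.
(1 + 0.00964167)^12 ≈ 1.122037, so EAR ≈ 12.20370%.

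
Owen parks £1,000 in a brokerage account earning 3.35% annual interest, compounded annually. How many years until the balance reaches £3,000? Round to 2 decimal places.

33.34 years

(1 + 0.0335)^t = 3,000/1,000 = 3.
t·ln(1 + 0.0335) = ln(3); t = 1.0986/0.0329511 ≈ 33.3407.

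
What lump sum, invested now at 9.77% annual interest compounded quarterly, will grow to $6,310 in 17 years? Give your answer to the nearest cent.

Periodic rate = 9.77%/4 = 0.024425; 68 periods.
P = 6,310/(1 + 0.024425)^68 ≈ 6,310/5.160020803 ≈ 1,222.8633.

$1,222.86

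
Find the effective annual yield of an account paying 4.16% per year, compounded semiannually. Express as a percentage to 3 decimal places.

One year is 2 periods at 0.0208 each: (1 + 0.0208)^2 ≈ 1.042033.
EAR = 1.042033 − 1 ≈ 4.20326%.

4.203%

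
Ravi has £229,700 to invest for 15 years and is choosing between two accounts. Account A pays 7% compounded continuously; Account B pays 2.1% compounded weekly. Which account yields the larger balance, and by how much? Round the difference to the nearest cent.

Account A, by £341,673.91

A: e^(0.07·15) = e^1.05 ≈ 2.85765111806, so 229,700 × 2.85765111806 ≈ 656,402.4618.
B: (1 + 0.021/52)^780 ≈ 1.37017218079, so 229,700 × 1.37017218079 ≈ 314,728.5499.
Difference ≈ 341,673.9119 in favor of A.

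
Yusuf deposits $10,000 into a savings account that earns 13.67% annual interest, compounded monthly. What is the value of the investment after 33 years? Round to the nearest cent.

Periodic rate = 13.67%/12 = 0.0113917; periods = 12·33 = 396.
A = 10,000·(1 + 0.1367/12)^396 ≈ 10,000·88.7300850495 ≈ 887,300.8505.

$887,300.85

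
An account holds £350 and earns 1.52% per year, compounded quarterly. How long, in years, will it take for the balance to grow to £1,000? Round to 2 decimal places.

We need (1 + 0.0038)^(4t) = 2.8571, so 4t = ln 2.8571 / ln 1.0038 ≈ 276.7936.
t ≈ 276.7936/4 = 69.1984 years.

69.20 years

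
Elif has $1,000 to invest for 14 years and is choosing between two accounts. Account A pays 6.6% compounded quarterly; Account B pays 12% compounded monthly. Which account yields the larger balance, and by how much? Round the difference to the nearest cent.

Account A growth factor: (1 + 0.0165)^56 ≈ 2.500422778; balance ≈ 2,500.4228.
Account B growth factor: (1 + 0.01)^168 ≈ 5.320969818; balance ≈ 5,320.9698.
Account B is larger by 2,820.5470.

Account B, by $2,820.55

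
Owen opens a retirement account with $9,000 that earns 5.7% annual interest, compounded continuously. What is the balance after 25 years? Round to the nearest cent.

$37,420.72

A = P·e^(rt) = 9,000·e^(0.057·25) = 9,000·e^1.425.
e^1.425 ≈ 4.1578578428, so A ≈ 37,420.7206.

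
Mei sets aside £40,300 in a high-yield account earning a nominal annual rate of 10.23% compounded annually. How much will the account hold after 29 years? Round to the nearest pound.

£679,203

Annual rate = 10.23% = 0.1023; years = 29.
A = 40,300·(1 + 0.1023)^29 ≈ 40,300·16.8536672426 ≈ 679,202.7899.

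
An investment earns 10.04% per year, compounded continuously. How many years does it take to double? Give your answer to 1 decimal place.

6.9 years

e^(0.1004t) = 2, so 0.1004t = ln 2 ≈ 0.69315.
t ≈ 0.69315/0.1004 ≈ 6.9039.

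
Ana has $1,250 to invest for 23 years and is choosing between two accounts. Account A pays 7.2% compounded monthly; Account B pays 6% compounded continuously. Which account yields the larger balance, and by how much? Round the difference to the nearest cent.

Account A growth factor: (1 + 0.006)^276 ≈ 5.212459321; balance ≈ 6,515.5742.
Account B growth factor: e^(0.06·23) = e^1.38 ≈ 3.974901627; balance ≈ 4,968.6270.
Account A is larger by 1,546.9471.

Account A, by $1,546.95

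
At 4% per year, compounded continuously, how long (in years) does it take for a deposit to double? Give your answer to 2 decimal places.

e^(0.04t) = 2, so 0.04t = ln 2 ≈ 0.69315.
t ≈ 0.69315/0.04 ≈ 17.3287.

17.33 years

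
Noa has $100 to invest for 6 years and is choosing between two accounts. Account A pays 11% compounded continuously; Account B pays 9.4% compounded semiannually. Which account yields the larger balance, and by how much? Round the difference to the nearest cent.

A: e^(0.11·6) = e^0.66 ≈ 1.93479233, so 100 × 1.93479233 ≈ 193.4792.
B: (1 + 0.047)^12 ≈ 1.73524252, so 100 × 1.73524252 ≈ 173.5243.
Difference ≈ 19.9550 in favor of A.

Account A, by $19.95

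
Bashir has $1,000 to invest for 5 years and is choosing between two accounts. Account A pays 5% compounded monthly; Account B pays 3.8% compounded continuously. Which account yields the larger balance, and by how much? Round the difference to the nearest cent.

Account A, by $74.11

Account A growth factor: (1 + 0.05/12)^60 ≈ 1.283358679; balance ≈ 1,283.3587.
Account B growth factor: e^(0.038·5) = e^0.19 ≈ 1.209249598; balance ≈ 1,209.2496.
Account A is larger by 74.1091.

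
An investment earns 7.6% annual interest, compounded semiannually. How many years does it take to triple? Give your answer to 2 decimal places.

14.73 years

(1 + 0.038)^(2t) = 3.
2t = ln 3 / ln(1 + 0.038) ≈ 1.0986/0.0372958 ≈ 29.4567.
t ≈ 14.7284.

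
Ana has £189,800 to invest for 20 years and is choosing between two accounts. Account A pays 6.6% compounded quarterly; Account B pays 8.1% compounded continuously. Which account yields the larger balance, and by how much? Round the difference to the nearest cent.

Account A growth factor: (1 + 0.0165)^80 ≈ 3.70331486085; balance ≈ 702,889.1606.
Account B growth factor: e^(0.081·20) = e^1.62 ≈ 5.05309031656; balance ≈ 959,076.5421.
Account B is larger by 256,187.3815.

Account B, by £256,187.38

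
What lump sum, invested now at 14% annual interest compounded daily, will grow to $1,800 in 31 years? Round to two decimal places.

Growth factor = (1 + 0.14/365)^11315 ≈ 76.64373632.
P = 1,800/76.64373632 ≈ 23.4853.

$23.49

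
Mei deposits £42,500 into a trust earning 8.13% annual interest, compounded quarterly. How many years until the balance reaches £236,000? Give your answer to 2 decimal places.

(1 + 0.020325)^(4t) = 236,000/42,500 = 5.5529.
4t·ln(1 + 0.020325) = ln(5.5529); 4t = 1.7143/0.0201212 ≈ 85.2001.
t ≈ 21.3000 years.

21.30 years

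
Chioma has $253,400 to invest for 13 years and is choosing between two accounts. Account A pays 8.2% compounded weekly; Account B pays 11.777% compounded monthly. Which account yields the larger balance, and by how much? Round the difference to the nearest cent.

Account B, by $427,527.06

Account A growth factor: (1 + 0.082/52)^676 ≈ 2.90130426535; balance ≈ 735,190.5008.
Account B growth factor: (1 + 0.11777/12)^156 ≈ 4.588467094231; balance ≈ 1,162,717.5617.
Account B is larger by 427,527.0608.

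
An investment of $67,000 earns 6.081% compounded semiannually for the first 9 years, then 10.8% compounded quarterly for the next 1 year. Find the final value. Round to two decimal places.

$127,790.87

Phase 1: 67,000·(1 + 0.030405)^18 ≈ 114,873.0193.
Phase 2: 114,873.0193·(1 + 0.027)^4 ≈ 127,790.8652.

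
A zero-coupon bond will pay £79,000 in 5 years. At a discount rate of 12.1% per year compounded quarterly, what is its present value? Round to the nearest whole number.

Periodic rate = 12.1%/4 = 0.03025; 20 periods.
P = 79,000/(1 + 0.03025)^20 ≈ 79,000/1.8148990108 ≈ 43,528.5928.

£43,529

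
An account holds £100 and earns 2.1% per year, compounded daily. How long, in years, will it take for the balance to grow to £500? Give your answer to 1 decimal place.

76.6 years

We need (1 + 0.0000575342)^(365t) = 5, so 365t = ln 5 / ln 1.000058 ≈ 27974.3684.
t ≈ 27974.3684/365 = 76.6421 years.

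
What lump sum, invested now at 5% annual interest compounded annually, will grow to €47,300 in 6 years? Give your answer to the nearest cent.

€35,295.99

Growth factor = (1 + 0.05)^6 ≈ 1.3400956406.
P = 47,300/1.3400956406 ≈ 35,295.9883.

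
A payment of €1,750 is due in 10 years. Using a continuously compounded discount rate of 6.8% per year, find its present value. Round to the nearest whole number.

P = A·e^(−rt) = 1,750·e^(−0.68).
e^(−0.68) ≈ 0.5066169924, so P ≈ 886.5797.

€887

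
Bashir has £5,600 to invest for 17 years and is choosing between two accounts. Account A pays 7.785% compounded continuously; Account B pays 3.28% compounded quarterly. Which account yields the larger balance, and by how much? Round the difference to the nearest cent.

Account A, by £11,277.55

A: e^(0.07785·17) = e^1.32345 ≈ 3.7563584847, so 5,600 × 3.7563584847 ≈ 21,035.6075.
B: (1 + 0.0082)^68 ≈ 1.742509405, so 5,600 × 1.742509405 ≈ 9,758.0527.
Difference ≈ 11,277.5548 in favor of A.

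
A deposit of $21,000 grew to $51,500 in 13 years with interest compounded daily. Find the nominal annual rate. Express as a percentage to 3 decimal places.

(1 + r/365)^4745 = 51,500/21,000 = 2.45238.
1 + r/365 = 2.45238^(1/4745) ≈ 1.000189, so r/365 ≈ 0.000189071.
r ≈ 365·0.000189071 = 6.90111%.

6.901%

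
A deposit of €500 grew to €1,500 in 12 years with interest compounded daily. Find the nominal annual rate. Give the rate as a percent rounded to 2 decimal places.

9.16%

(1 + r/365)^4380 = 1,500/500 = 3.
1 + r/365 = 3^(1/4380) ≈ 1.000251, so r/365 ≈ 0.000250856.
r ≈ 365·0.000250856 = 9.15625%.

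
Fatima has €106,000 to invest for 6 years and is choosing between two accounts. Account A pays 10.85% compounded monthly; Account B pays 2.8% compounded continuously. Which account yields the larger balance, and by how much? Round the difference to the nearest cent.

Account A, by €77,265.47

A: (1 + 0.1085/12)^72 ≈ 1.9118561151, so 106,000 × 1.9118561151 ≈ 202,656.7482.
B: e^(0.028·6) = e^0.168 ≈ 1.18293661065, so 106,000 × 1.18293661065 ≈ 125,391.2807.
Difference ≈ 77,265.4675 in favor of A.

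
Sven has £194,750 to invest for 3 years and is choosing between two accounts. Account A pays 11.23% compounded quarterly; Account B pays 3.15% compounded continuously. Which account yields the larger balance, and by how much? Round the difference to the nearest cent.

Account A, by £57,451.75

Account A growth factor: (1 + 0.028075)^12 ≈ 1.3941117287; balance ≈ 271,503.2592.
Account B growth factor: e^(0.0315·3) = e^0.0945 ≈ 1.09910916313; balance ≈ 214,051.5095.
Account A is larger by 57,451.7496.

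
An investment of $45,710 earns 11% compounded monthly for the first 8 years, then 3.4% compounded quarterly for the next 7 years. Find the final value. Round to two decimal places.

After 8 years at 11%: 45,710 × 2.40125410972 ≈ 109,761.3254.
Then 7 years at 3.4%: 109,761.3254 × 1.26743376098 ≈ 139,115.2094.

$139,115.21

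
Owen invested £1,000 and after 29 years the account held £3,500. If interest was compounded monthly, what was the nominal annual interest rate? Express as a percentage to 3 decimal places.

The 348-period growth factor is 3,500/1,000 = 3.5.
r/12 = 3.5^(1/348) − 1 ≈ 0.00360638, so r ≈ 12·0.00360638 = 4.32766%.

4.328%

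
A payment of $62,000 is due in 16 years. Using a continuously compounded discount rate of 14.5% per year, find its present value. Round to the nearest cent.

$6,092.96

P = A·e^(−rt) = 62,000·e^(−2.32).
e^(−2.32) ≈ 0.098273585604, so P ≈ 6,092.9623.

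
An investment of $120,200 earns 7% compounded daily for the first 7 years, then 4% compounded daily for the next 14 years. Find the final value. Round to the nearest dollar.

$343,463

After 7 years at 7%: 120,200 × 1.63223953506 ≈ 196,195.1921.
Then 14 years at 4%: 196,195.1921 × 1.75061878578 ≈ 343,462.9890.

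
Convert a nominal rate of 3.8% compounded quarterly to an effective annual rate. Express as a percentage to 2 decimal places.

3.85%

EAR = (1 + 3.8%/4)^4 − 1 = (1 + 0.0095)^4 − 1.
(1 + 0.0095)^4 ≈ 1.038545, so EAR ≈ 3.85449%.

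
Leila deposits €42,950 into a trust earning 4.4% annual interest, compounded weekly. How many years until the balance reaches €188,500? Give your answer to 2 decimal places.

33.63 years

(1 + 0.000846154)^(52t) = 188,500/42,950 = 4.3888.
52t·ln(1 + 0.000846154) = ln(4.3888); 52t = 1.4791/0.000845796 ≈ 1748.7210.
t ≈ 33.6293 years.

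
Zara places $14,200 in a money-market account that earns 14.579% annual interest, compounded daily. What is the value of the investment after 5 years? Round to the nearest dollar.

$29,431

Growth factor = (1 + 0.14579/365)^1825 ≈ 2.072601245.
A ≈ 14,200 × 2.072601245 ≈ 29,430.9377.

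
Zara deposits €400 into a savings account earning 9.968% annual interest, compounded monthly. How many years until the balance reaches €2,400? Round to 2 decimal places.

We need (1 + 0.00830667)^(12t) = 6, so 12t = ln 6 / ln 1.008307 ≈ 216.5960.
t ≈ 216.5960/12 = 18.0497 years.

18.05 years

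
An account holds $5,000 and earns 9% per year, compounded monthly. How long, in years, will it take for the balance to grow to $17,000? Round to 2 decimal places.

13.65 years

We need (1 + 0.0075)^(12t) = 3.4, so 12t = ln 3.4 / ln 1.0075 ≈ 163.7812.
t ≈ 163.7812/12 = 13.6484 years.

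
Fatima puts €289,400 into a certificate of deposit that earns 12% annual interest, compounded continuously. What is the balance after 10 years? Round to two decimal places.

A = P·e^(rt) = 289,400·e^(0.12·10) = 289,400·e^1.2.
e^1.2 ≈ 3.32011692274, so A ≈ 960,841.8374.

€960,841.84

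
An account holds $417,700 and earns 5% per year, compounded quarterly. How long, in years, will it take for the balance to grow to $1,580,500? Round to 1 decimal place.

26.8 years

(1 + 0.0125)^(4t) = 1,580,500/417,700 = 3.7838.
4t·ln(1 + 0.0125) = ln(3.7838); 4t = 1.3307/0.0124225 ≈ 107.1226.
t ≈ 26.7807 years.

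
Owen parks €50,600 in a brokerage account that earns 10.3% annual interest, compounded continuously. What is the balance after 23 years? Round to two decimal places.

€540,747.03

A = P·e^(rt) = 50,600·e^(0.103·23) = 50,600·e^2.369.
e^2.369 ≈ 10.6867002387, so A ≈ 540,747.0321.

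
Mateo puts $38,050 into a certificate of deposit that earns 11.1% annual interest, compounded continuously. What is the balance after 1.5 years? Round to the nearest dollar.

$44,943

A = P·e^(rt) = 38,050·e^(0.111·1.5) = 38,050·e^0.1665.
e^0.1665 ≈ 1.1811635359, so A ≈ 44,943.2725.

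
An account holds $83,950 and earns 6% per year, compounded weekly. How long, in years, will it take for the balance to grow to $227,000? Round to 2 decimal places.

We need (1 + 0.00115385)^(52t) = 2.704, so 52t = ln 2.704 / ln 1.001154 ≈ 862.5954.
t ≈ 862.5954/52 = 16.5884 years.

16.59 years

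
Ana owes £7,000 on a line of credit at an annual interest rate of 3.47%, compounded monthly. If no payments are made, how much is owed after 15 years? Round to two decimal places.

Growth factor = (1 + 0.0347/12)^180 ≈ 1.6816053311.
A ≈ 7,000 × 1.6816053311 ≈ 11,771.2373.

£11,771.24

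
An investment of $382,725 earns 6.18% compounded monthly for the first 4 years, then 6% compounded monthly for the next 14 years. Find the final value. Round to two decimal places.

After 4 years at 6.18%: 382,725 × 1.279623171148 ≈ 489,743.7782.
Then 14 years at 6%: 489,743.7782 × 2.31152383032 ≈ 1,132,054.4140.

$1,132,054.41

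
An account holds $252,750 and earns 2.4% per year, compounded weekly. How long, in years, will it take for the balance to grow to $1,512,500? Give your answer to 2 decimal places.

74.56 years

(1 + 0.000461538)^(52t) = 1,512,500/252,750 = 5.9842.
52t·ln(1 + 0.000461538) = ln(5.9842); 52t = 1.7891/0.000461432 ≈ 3877.3175.
t ≈ 74.5638 years.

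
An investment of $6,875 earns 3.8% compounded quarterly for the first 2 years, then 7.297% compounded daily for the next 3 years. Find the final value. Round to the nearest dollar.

$9,230

Phase 1: 6,875·(1 + 0.0095)^8 ≈ 7,415.2072.
Phase 2: 7,415.2072·(1 + 0.07297/365)^1095 ≈ 9,229.6491.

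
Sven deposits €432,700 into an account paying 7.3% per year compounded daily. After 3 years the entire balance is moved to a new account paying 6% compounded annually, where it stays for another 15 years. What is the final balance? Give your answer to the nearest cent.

After 3 years at 7.3%: 432,700 × 1.244804018815 ≈ 538,626.6989.
Then 15 years at 6%: 538,626.6989 × 2.3965581931 ≈ 1,290,850.2284.

€1,290,850.23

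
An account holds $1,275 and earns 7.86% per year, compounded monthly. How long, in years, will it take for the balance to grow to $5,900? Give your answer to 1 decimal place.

(1 + 0.00655)^(12t) = 5,900/1,275 = 4.6275.
12t·ln(1 + 0.00655) = ln(4.6275); 12t = 1.532/0.00652864 ≈ 234.6592.
t ≈ 19.5549 years.

19.6 years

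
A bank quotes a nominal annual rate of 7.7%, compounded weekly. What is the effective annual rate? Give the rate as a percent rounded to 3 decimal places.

EAR = (1 + 7.7%/52)^52 − 1 = (1 + 0.00148077)^52 − 1.
(1 + 0.00148077)^52 ≈ 1.079981, so EAR ≈ 7.99806%.

7.998%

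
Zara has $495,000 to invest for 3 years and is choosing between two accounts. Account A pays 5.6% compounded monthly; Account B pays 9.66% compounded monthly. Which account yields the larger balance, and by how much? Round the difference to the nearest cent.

Account B, by $75,307.55

A: (1 + 0.056/12)^36 ≈ 1.18247442744, so 495,000 × 1.18247442744 ≈ 585,324.8416.
B: (1 + 0.00805)^36 ≈ 1.33461088488, so 495,000 × 1.33461088488 ≈ 660,632.3880.
Difference ≈ 75,307.5464 in favor of B.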